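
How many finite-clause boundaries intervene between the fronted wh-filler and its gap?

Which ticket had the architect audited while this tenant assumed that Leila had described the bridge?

0

"which ticket" originates inside the matrix clause — no clause boundary is crossed.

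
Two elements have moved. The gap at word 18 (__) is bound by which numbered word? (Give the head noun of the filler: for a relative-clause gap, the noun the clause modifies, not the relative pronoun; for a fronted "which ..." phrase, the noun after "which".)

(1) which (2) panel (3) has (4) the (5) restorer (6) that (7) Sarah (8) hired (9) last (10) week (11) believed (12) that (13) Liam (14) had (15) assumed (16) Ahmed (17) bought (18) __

2

The marked gap is the direct object of "bought".
Its filler is the fronted wh-phrase "which panel", at word 2.
(The other dependency links word 5 to a gap after word 8.)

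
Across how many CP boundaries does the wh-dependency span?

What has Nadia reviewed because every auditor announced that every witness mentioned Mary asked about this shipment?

0

"what" originates inside the matrix clause — no clause boundary is crossed.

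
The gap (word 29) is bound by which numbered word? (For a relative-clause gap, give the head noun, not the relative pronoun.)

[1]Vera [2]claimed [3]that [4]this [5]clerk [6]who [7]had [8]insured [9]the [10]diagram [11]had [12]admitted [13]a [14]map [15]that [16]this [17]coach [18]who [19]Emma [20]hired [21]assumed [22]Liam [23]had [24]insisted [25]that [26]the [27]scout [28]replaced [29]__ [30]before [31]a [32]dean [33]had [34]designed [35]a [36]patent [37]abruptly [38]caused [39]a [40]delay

14

The gap at 29 is the object of "replaced", inside a relative clause.
The relative pronoun is "that" (word 15); it is bound by the head noun immediately before it.
Its filler is the head noun "map", at word 14.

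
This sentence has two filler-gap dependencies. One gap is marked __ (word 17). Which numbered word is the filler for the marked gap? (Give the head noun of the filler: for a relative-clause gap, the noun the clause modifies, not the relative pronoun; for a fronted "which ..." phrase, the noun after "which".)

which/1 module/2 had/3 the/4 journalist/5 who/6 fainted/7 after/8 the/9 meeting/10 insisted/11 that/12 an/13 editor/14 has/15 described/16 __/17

2

The marked gap is the direct object of "described".
Its filler is the fronted wh-phrase "which module", at word 2.
(The other dependency links word 5 to a gap after word 6.)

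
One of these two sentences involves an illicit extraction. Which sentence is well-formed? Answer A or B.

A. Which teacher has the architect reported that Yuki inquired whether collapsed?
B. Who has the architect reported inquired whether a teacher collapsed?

B

In A, the wh-phrase is extracted from inside a wh-island (introduced by "whether"), which blocks movement.
In B, the extraction path crosses only that-complement boundaries, which are transparent.
So B is grammatical.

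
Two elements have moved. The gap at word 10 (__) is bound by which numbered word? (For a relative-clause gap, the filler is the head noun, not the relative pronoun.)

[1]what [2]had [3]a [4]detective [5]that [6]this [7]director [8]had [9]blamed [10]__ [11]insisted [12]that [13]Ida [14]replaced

The marked gap is inside the relative clause, the direct object of "blamed".
Its filler is the head noun "detective" (via "that"), at word 4.
(The other dependency links word 1 to a gap after word 14.)

4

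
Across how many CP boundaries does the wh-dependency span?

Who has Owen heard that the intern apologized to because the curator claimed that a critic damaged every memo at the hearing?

1

"who" is extracted from the PP object of "apologized".
Boundaries crossed, outermost first: [that] — 1 in total.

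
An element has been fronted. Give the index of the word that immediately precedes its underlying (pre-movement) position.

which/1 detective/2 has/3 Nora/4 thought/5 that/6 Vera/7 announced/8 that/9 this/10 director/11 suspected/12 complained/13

The displaced element is "which detective" (word 2).
It is linked across 3 clause boundaries (that → that → Ø).
It functions as the subject of "complained", so the gap sits immediately after word 12 ("suspected").
Base order: Nora has thought that Vera announced that this director suspected that which detective complained.

12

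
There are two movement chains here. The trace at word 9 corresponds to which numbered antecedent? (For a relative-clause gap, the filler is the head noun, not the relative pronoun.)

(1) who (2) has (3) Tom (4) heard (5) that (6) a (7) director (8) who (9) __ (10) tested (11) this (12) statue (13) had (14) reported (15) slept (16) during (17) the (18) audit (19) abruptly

The marked gap is inside the relative clause, the subject of "tested".
Its filler is the head noun "director" (via "who"), at word 7.
(The other dependency links word 1 to a gap after word 14.)

7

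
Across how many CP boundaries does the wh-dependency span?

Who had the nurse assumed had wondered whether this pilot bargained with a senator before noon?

"who" is extracted from the subject of "wondered".
Boundaries crossed, outermost first: [Ø] — 1 in total.

1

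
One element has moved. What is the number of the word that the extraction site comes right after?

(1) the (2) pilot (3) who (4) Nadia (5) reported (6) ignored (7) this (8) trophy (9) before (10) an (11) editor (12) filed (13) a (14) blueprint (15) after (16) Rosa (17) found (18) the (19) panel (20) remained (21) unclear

The displaced element is "the pilot" (word 2).
It is linked across 1 clause boundary (Ø).
It functions as the subject of "ignored", so the gap sits immediately after word 5 ("reported").
Base order: Nadia reported that the pilot ignored this trophy before an editor filed a blueprint after Rosa found the panel.

5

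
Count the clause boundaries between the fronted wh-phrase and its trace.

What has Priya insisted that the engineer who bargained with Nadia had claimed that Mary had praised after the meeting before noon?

"what" is extracted from the object of "praised".
Boundaries crossed, outermost first: [that], [that] — 2 in total.

2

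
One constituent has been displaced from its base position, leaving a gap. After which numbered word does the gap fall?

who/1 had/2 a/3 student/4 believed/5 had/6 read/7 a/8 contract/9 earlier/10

5

The displaced element is "who" (word 1).
It is linked across 1 clause boundary (Ø).
It functions as the subject of "read", so the gap sits immediately after word 5 ("believed").
Base order: A student had believed that who had read a contract earlier.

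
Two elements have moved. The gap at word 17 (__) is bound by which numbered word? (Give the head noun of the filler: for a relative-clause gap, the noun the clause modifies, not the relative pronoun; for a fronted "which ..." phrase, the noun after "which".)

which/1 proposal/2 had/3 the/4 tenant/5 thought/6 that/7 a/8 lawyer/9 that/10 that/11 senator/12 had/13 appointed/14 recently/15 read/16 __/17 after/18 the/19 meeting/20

2

The marked gap is the direct object of "read".
Its filler is the fronted wh-phrase "which proposal", at word 2.
(The other dependency links word 9 to a gap after word 14.)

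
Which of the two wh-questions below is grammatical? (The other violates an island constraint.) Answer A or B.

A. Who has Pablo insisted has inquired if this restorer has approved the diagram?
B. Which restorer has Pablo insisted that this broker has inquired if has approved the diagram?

In B, the wh-phrase is extracted from inside a wh-island (introduced by "if"), which blocks movement.
In A, the extraction path crosses only that-complement boundaries, which are transparent.
So A is grammatical.

A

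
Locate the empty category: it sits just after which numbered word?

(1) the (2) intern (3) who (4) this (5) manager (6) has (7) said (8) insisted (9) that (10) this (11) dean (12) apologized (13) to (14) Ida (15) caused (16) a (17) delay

The displaced element is "the intern" (word 2).
It is linked across 1 clause boundary (Ø).
It functions as the subject of "insisted", so the gap sits immediately after word 7 ("said").
Base order: This manager has said the intern insisted that this dean apologized to Ida.

7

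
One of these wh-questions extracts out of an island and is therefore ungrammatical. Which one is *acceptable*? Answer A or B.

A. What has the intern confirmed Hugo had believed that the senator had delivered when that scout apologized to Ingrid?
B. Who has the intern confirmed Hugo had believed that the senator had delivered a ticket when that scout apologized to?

A

In B, the wh-phrase is extracted from inside an adjunct island (introduced by "when"), which blocks movement.
In A, the extraction path crosses only that-complement boundaries, which are transparent.
So A is grammatical.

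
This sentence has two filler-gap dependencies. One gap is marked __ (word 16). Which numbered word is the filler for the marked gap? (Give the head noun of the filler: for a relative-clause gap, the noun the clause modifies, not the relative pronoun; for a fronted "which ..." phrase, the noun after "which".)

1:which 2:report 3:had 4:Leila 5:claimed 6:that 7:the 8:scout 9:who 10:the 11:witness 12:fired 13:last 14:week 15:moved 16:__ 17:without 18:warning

The marked gap is the direct object of "moved".
Its filler is the fronted wh-phrase "which report", at word 2.
(The other dependency links word 8 to a gap after word 12.)

2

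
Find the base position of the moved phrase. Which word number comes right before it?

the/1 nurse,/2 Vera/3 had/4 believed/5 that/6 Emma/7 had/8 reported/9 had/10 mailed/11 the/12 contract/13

9

The displaced element is "the nurse" (word 2).
It is linked across 2 clause boundaries (that → Ø).
It functions as the subject of "mailed", so the gap sits immediately after word 9 ("reported").
Base order: Vera had believed that Emma had reported that the nurse had mailed the contract.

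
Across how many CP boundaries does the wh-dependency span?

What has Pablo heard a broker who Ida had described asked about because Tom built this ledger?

1

"what" is extracted from the PP object of "asked".
Boundaries crossed, outermost first: [Ø] — 1 in total.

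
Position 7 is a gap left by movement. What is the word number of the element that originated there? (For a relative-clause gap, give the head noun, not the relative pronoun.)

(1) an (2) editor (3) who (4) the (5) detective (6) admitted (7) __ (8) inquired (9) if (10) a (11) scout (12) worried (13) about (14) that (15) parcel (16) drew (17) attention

2

The gap at 7 is the subject of "inquired", inside a relative clause.
The relative pronoun is "who" (word 3); it is bound by the head noun immediately before it.
Its filler is the head noun "editor", at word 2.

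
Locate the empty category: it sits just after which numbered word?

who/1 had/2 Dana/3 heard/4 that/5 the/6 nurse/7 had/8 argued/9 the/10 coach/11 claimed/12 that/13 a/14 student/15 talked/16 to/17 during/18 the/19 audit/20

The displaced element is "who" (word 1).
It is linked across 3 clause boundaries (that → Ø → that).
It functions as the object of the preposition "to" of "talked", so the gap sits immediately after word 17 ("to").
Base order: Dana had heard that the nurse had argued the coach claimed that a student talked to who during the audit.

17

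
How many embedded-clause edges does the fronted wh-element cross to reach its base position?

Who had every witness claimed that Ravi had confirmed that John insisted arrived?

"who" is extracted from the subject of "arrived".
Boundaries crossed, outermost first: [that], [that], [Ø] — 3 in total.

3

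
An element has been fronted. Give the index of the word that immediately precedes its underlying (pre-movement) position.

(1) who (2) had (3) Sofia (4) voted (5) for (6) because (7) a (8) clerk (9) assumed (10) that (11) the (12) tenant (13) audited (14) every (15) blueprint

The displaced element is "who" (word 1).
It functions as the object of the preposition "for" of "voted", so the gap sits immediately after word 5 ("for").
Base order: Sofia had voted for who because a clerk assumed that the tenant audited every blueprint.

5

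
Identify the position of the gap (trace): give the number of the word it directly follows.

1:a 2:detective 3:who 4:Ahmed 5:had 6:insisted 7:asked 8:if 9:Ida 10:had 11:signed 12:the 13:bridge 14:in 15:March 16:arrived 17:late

The displaced element is "a detective" (word 2).
It is linked across 1 clause boundary (Ø).
It functions as the subject of "asked", so the gap sits immediately after word 6 ("insisted").
Base order: Ahmed had insisted a detective asked if Ida had signed the bridge in March.

6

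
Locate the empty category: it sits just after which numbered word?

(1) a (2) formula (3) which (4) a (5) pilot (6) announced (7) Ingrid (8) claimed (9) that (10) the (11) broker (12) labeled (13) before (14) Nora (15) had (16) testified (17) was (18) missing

12

The displaced element is "a formula" (word 2).
It is linked across 2 clause boundaries (Ø → that).
It functions as the direct object of "labeled", so the gap sits immediately after word 12 ("labeled").
Base order: A pilot announced Ingrid claimed that the broker labeled a formula before Nora had testified.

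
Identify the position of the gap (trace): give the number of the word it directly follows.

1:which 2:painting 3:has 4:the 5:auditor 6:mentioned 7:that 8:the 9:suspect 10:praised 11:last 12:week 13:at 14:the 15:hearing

10

The displaced element is "which painting" (word 2).
It is linked across 1 clause boundary (that).
It functions as the direct object of "praised", so the gap sits immediately after word 10 ("praised").
Base order: The auditor has mentioned that the suspect praised which painting last week at the hearing.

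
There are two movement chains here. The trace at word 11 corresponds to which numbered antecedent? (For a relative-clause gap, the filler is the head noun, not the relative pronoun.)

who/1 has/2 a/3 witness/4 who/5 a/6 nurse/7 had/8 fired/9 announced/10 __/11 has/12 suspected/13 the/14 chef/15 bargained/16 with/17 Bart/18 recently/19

1

The marked gap is the subject of "suspected".
Its filler is the fronted wh-phrase "who", at word 1.
(The other dependency links word 4 to a gap after word 9.)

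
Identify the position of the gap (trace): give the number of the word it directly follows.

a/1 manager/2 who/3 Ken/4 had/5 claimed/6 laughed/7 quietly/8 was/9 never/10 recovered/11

6

The displaced element is "a manager" (word 2).
It is linked across 1 clause boundary (Ø).
It functions as the subject of "laughed", so the gap sits immediately after word 6 ("claimed").
Base order: Ken had claimed that a manager laughed quietly.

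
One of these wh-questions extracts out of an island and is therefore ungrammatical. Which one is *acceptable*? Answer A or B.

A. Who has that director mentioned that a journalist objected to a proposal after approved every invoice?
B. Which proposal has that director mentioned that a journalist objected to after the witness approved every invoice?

In A, the wh-phrase is extracted from inside an adjunct island (introduced by "after"), which blocks movement.
In B, the extraction path crosses only that-complement boundaries, which are transparent.
So B is grammatical.

B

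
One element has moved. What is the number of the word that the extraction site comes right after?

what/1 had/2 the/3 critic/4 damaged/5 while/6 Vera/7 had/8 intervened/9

The displaced element is "what" (word 1).
It functions as the direct object of "damaged", so the gap sits immediately after word 5 ("damaged").
Base order: The critic had damaged what while Vera had intervened.

5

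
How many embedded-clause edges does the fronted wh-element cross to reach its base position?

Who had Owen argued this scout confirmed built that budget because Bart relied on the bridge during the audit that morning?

"who" is extracted from the subject of "built".
Boundaries crossed, outermost first: [Ø], [Ø] — 2 in total.

2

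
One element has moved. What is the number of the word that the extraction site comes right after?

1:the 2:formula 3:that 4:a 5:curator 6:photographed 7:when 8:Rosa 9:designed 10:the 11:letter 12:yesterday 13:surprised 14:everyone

The displaced element is "the formula" (word 2).
It functions as the direct object of "photographed", so the gap sits immediately after word 6 ("photographed").
Base order: A curator photographed the formula when Rosa designed the letter yesterday.

6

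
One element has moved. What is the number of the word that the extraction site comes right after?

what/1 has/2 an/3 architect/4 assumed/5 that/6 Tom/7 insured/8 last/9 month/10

The displaced element is "what" (word 1).
It is linked across 1 clause boundary (that).
It functions as the direct object of "insured", so the gap sits immediately after word 8 ("insured").
Base order: An architect has assumed that Tom insured what last month.

8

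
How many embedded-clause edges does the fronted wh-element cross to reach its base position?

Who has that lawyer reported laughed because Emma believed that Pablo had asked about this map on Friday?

1

"who" is extracted from the subject of "laughed".
Boundaries crossed, outermost first: [Ø] — 1 in total.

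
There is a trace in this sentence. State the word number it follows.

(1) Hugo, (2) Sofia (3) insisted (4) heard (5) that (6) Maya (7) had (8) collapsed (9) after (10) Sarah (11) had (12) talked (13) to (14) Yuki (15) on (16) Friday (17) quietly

The displaced element is "Hugo" (word 1).
It is linked across 1 clause boundary (Ø).
It functions as the subject of "heard", so the gap sits immediately after word 3 ("insisted").
Base order: Sofia insisted Hugo heard that Maya had collapsed after Sarah had talked to Yuki on Friday quietly.

3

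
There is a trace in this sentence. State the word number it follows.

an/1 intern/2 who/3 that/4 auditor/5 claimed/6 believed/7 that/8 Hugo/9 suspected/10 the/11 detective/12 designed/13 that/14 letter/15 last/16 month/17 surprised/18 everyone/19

6

The displaced element is "an intern" (word 2).
It is linked across 1 clause boundary (Ø).
It functions as the subject of "believed", so the gap sits immediately after word 6 ("claimed").
Base order: That auditor claimed that an intern believed that Hugo suspected the detective designed that letter last month.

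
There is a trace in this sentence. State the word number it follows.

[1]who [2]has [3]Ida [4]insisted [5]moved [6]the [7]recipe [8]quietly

4

The displaced element is "who" (word 1).
It is linked across 1 clause boundary (Ø).
It functions as the subject of "moved", so the gap sits immediately after word 4 ("insisted").
Base order: Ida has insisted that who moved the recipe quietly.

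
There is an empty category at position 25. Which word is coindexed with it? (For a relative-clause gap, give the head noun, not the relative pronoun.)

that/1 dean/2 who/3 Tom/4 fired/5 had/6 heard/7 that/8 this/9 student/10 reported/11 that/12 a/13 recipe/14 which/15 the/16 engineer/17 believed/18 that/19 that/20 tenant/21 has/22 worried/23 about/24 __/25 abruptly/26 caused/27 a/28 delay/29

The gap at 25 is the prepositional object of "worried", inside a relative clause.
The relative pronoun is "which" (word 15); it is bound by the head noun immediately before it.
Its filler is the head noun "recipe", at word 14.

14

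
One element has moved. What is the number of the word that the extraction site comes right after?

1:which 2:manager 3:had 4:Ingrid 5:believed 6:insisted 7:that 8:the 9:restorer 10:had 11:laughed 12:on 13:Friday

The displaced element is "which manager" (word 2).
It is linked across 1 clause boundary (Ø).
It functions as the subject of "insisted", so the gap sits immediately after word 5 ("believed").
Base order: Ingrid had believed that which manager insisted that the restorer had laughed on Friday.

5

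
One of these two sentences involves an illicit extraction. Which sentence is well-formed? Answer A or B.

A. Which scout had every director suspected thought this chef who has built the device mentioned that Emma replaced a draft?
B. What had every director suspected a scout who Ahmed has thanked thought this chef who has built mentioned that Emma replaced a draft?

In B, the wh-phrase is extracted from inside a complex-NP island (relative clause) (introduced by "who"), which blocks movement.
In A, the extraction path crosses only that-complement boundaries, which are transparent.
So A is grammatical.

A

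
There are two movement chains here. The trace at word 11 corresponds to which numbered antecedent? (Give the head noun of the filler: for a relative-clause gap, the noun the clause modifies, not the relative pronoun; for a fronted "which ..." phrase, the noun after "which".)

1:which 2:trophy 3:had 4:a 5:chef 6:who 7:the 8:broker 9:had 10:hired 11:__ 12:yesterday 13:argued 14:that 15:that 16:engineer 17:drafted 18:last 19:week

The marked gap is inside the relative clause, the direct object of "hired".
Its filler is the head noun "chef" (via "who"), at word 5.
(The other dependency links word 2 to a gap after word 17.)

5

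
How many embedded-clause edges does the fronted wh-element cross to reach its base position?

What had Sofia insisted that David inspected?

"what" is extracted from the object of "inspected".
Boundaries crossed, outermost first: [that] — 1 in total.

1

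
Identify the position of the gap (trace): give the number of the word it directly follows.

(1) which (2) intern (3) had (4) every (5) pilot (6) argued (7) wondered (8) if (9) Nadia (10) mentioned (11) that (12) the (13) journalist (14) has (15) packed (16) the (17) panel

6

The displaced element is "which intern" (word 2).
It is linked across 1 clause boundary (Ø).
It functions as the subject of "wondered", so the gap sits immediately after word 6 ("argued").
Base order: Every pilot had argued that which intern wondered if Nadia mentioned that the journalist has packed the panel.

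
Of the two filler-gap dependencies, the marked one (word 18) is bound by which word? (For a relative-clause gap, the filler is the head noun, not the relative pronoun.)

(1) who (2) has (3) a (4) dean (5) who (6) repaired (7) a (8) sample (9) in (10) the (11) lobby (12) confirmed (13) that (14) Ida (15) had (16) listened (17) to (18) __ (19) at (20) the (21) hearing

1

The marked gap is the object of the preposition "to" of "listened".
Its filler is the fronted wh-phrase "who", at word 1.
(The other dependency links word 4 to a gap after word 5.)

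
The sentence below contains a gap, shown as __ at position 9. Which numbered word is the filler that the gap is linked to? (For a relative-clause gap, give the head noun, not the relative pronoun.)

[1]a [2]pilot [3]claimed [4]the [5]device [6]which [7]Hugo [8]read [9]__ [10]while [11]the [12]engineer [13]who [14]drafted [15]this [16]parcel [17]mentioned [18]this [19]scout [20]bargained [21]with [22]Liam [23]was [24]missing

The gap at 9 is the object of "read", inside a relative clause.
The relative pronoun is "which" (word 6); it is bound by the head noun immediately before it.
Its filler is the head noun "device", at word 5.

5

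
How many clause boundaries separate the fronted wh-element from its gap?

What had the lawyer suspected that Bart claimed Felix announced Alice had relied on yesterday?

3

"what" is extracted from the PP object of "relied".
Boundaries crossed, outermost first: [that], [Ø], [Ø] — 3 in total.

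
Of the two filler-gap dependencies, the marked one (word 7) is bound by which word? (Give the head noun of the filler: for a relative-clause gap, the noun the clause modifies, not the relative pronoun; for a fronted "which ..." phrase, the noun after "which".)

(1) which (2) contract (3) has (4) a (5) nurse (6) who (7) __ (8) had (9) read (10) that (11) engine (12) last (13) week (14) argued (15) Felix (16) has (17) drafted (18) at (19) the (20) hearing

The marked gap is inside the relative clause, the subject of "read".
Its filler is the head noun "nurse" (via "who"), at word 5.
(The other dependency links word 2 to a gap after word 17.)

5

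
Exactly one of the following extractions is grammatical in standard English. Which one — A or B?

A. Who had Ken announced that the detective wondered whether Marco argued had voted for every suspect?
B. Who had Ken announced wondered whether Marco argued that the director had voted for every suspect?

B

In A, the wh-phrase is extracted from inside a wh-island (introduced by "whether"), which blocks movement.
In B, the extraction path crosses only that-complement boundaries, which are transparent.
So B is grammatical.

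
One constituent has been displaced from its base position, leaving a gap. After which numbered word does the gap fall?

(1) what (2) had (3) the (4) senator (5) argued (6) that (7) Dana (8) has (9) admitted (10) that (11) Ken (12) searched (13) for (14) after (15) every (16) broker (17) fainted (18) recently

The displaced element is "what" (word 1).
It is linked across 2 clause boundaries (that → that).
It functions as the object of the preposition "for" of "searched", so the gap sits immediately after word 13 ("for").
Base order: The senator had argued that Dana has admitted that Ken searched for what after every broker fainted recently.

13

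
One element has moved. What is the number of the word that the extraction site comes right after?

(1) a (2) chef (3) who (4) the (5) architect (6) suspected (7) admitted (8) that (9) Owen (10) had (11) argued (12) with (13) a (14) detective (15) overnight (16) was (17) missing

6

The displaced element is "a chef" (word 2).
It is linked across 1 clause boundary (Ø).
It functions as the subject of "admitted", so the gap sits immediately after word 6 ("suspected").
Base order: The architect suspected that a chef admitted that Owen had argued with a detective overnight.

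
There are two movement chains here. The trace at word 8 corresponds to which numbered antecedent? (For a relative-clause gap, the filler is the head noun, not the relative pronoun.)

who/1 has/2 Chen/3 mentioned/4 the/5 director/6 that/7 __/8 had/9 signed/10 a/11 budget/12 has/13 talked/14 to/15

The marked gap is inside the relative clause, the subject of "signed".
Its filler is the head noun "director" (via "that"), at word 6.
(The other dependency links word 1 to a gap after word 15.)

6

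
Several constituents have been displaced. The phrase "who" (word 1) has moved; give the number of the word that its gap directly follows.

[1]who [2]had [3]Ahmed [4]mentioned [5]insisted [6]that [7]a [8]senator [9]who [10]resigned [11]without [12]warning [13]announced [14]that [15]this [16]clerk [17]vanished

4

The displaced element is "who" (word 1).
It is linked across 1 clause boundary (Ø).
It functions as the subject of "insisted", so the gap sits immediately after word 4 ("mentioned").
Base order: Ahmed had mentioned who insisted that a senator who resigned without warning announced that this clerk vanished.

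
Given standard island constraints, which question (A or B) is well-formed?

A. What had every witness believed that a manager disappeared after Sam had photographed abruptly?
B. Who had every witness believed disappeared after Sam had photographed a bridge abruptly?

In A, the wh-phrase is extracted from inside an adjunct island (introduced by "after"), which blocks movement.
In B, the extraction path crosses only that-complement boundaries, which are transparent.
So B is grammatical.

B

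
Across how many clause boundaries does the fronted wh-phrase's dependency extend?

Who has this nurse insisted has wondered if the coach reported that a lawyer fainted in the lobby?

"who" is extracted from the subject of "wondered".
Boundaries crossed, outermost first: [Ø] — 1 in total.

1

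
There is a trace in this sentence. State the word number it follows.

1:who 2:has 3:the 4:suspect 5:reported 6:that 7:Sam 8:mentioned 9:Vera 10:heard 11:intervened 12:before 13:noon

The displaced element is "who" (word 1).
It is linked across 3 clause boundaries (that → Ø → Ø).
It functions as the subject of "intervened", so the gap sits immediately after word 10 ("heard").
Base order: The suspect has reported that Sam mentioned Vera heard that who intervened before noon.

10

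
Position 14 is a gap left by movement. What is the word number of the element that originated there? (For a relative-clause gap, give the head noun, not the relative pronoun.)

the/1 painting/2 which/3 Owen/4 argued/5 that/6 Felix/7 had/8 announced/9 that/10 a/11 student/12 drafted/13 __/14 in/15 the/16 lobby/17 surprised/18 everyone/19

2

The gap at 14 is the object of "drafted", inside a relative clause.
The relative pronoun is "which" (word 3); it is bound by the head noun immediately before it.
Its filler is the head noun "painting", at word 2.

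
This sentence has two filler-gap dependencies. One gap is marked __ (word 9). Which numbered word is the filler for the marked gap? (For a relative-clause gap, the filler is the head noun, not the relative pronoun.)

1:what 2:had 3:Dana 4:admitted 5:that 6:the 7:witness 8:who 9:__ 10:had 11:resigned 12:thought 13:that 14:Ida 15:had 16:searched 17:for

The marked gap is inside the relative clause, the subject of "resigned".
Its filler is the head noun "witness" (via "who"), at word 7.
(The other dependency links word 1 to a gap after word 17.)

7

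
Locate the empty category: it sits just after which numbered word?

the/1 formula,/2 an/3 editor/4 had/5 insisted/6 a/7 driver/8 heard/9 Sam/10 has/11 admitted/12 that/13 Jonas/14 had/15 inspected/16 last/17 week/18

The displaced element is "the formula" (word 2).
It is linked across 3 clause boundaries (Ø → Ø → that).
It functions as the direct object of "inspected", so the gap sits immediately after word 16 ("inspected").
Base order: An editor had insisted a driver heard Sam has admitted that Jonas had inspected the formula last week.

16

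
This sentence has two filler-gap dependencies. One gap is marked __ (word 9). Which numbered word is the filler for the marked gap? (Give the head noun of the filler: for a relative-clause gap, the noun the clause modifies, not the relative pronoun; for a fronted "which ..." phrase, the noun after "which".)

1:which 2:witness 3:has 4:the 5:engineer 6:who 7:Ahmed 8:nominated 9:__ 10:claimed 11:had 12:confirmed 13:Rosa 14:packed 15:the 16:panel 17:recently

5

The marked gap is inside the relative clause, the direct object of "nominated".
Its filler is the head noun "engineer" (via "who"), at word 5.
(The other dependency links word 2 to a gap after word 10.)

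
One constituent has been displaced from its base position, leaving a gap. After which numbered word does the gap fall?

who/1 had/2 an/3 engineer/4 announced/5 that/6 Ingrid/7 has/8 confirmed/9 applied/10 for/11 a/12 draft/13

The displaced element is "who" (word 1).
It is linked across 2 clause boundaries (that → Ø).
It functions as the subject of "applied", so the gap sits immediately after word 9 ("confirmed").
Base order: An engineer had announced that Ingrid has confirmed who applied for a draft.

9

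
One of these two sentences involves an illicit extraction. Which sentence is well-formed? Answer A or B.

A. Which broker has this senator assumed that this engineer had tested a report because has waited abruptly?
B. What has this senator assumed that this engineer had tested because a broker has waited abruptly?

In A, the wh-phrase is extracted from inside an adjunct island (introduced by "because"), which blocks movement.
In B, the extraction path crosses only that-complement boundaries, which are transparent.
So B is grammatical.

B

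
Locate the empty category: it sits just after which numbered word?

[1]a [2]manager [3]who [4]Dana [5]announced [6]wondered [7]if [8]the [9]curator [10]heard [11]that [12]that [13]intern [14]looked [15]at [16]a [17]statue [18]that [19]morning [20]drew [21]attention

5

The displaced element is "a manager" (word 2).
It is linked across 1 clause boundary (Ø).
It functions as the subject of "wondered", so the gap sits immediately after word 5 ("announced").
Base order: Dana announced a manager wondered if the curator heard that that intern looked at a statue that morning.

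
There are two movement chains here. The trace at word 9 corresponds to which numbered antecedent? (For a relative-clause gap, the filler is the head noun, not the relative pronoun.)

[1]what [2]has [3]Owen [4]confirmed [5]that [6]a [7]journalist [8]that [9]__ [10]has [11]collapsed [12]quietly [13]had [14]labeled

The marked gap is inside the relative clause, the subject of "collapsed".
Its filler is the head noun "journalist" (via "that"), at word 7.
(The other dependency links word 1 to a gap after word 14.)

7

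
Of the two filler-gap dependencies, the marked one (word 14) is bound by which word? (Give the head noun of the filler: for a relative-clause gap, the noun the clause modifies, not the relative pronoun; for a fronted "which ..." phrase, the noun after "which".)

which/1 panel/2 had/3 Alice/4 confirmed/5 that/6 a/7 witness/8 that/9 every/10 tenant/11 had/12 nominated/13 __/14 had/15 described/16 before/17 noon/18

8

The marked gap is inside the relative clause, the direct object of "nominated".
Its filler is the head noun "witness" (via "that"), at word 8.
(The other dependency links word 2 to a gap after word 16.)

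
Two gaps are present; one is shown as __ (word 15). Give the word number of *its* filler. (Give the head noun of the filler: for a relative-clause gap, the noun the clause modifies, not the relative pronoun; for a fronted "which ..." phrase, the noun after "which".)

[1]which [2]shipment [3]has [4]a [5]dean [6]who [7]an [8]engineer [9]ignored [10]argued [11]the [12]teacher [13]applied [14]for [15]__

2

The marked gap is the object of the preposition "for" of "applied".
Its filler is the fronted wh-phrase "which shipment", at word 2.
(The other dependency links word 5 to a gap after word 9.)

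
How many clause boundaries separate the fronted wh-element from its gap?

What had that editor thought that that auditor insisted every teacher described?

2

"what" is extracted from the object of "described".
Boundaries crossed, outermost first: [that], [Ø] — 2 in total.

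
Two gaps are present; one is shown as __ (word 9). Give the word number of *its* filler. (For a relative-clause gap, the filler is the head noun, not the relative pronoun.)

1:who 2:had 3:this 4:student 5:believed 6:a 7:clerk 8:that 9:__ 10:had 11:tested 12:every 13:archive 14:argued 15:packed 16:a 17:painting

7

The marked gap is inside the relative clause, the subject of "tested".
Its filler is the head noun "clerk" (via "that"), at word 7.
(The other dependency links word 1 to a gap after word 14.)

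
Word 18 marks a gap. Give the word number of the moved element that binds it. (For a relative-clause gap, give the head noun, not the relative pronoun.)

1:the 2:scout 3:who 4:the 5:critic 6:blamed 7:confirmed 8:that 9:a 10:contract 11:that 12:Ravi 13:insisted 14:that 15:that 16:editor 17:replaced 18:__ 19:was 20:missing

10

The gap at 18 is the object of "replaced", inside a relative clause.
The relative pronoun is "that" (word 11); it is bound by the head noun immediately before it.
Its filler is the head noun "contract", at word 10.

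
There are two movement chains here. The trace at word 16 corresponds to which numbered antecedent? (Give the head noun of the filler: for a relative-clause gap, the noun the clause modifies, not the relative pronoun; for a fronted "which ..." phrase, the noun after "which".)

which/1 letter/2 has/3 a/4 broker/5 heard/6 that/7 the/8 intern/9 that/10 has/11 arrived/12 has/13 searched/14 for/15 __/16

The marked gap is the object of the preposition "for" of "searched".
Its filler is the fronted wh-phrase "which letter", at word 2.
(The other dependency links word 9 to a gap after word 10.)

2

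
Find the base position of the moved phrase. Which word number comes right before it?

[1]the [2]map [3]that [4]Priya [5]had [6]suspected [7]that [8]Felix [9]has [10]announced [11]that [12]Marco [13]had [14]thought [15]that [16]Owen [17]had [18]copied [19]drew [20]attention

18

The displaced element is "the map" (word 2).
It is linked across 3 clause boundaries (that → that → that).
It functions as the direct object of "copied", so the gap sits immediately after word 18 ("copied").
Base order: Priya had suspected that Felix has announced that Marco had thought that Owen had copied the map.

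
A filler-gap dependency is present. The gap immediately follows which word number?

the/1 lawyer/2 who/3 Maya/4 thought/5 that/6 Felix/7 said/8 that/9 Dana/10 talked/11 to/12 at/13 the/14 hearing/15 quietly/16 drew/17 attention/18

12

The displaced element is "the lawyer" (word 2).
It is linked across 2 clause boundaries (that → that).
It functions as the object of the preposition "to" of "talked", so the gap sits immediately after word 12 ("to").
Base order: Maya thought that Felix said that Dana talked to the lawyer at the hearing quietly.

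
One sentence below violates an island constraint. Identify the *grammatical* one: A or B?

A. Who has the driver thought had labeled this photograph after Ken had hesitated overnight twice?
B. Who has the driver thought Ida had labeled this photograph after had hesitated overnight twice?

A

In B, the wh-phrase is extracted from inside an adjunct island (introduced by "after"), which blocks movement.
In A, the extraction path crosses only that-complement boundaries, which are transparent.
So A is grammatical.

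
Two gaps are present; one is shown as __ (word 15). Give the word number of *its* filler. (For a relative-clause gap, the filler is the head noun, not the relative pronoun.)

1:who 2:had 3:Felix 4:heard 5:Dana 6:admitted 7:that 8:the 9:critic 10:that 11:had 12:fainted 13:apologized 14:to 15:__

The marked gap is the object of the preposition "to" of "apologized".
Its filler is the fronted wh-phrase "who", at word 1.
(The other dependency links word 9 to a gap after word 10.)

1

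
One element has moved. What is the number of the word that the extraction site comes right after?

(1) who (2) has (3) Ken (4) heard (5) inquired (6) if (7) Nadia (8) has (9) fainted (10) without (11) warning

The displaced element is "who" (word 1).
It is linked across 1 clause boundary (Ø).
It functions as the subject of "inquired", so the gap sits immediately after word 4 ("heard").
Base order: Ken has heard that who inquired if Nadia has fainted without warning.

4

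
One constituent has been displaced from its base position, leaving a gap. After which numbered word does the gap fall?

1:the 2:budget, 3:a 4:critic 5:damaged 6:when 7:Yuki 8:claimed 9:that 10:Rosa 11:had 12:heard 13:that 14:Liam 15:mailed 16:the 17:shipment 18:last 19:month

5

The displaced element is "the budget" (word 2).
It functions as the direct object of "damaged", so the gap sits immediately after word 5 ("damaged").
Base order: A critic damaged the budget when Yuki claimed that Rosa had heard that Liam mailed the shipment last month.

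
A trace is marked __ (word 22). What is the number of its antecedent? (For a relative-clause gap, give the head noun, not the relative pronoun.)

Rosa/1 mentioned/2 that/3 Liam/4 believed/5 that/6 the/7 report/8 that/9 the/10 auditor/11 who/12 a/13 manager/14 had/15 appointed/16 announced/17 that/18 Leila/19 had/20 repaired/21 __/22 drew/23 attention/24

The gap at 22 is the object of "repaired", inside a relative clause.
The relative pronoun is "that" (word 9); it is bound by the head noun immediately before it.
Its filler is the head noun "report", at word 8.

8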